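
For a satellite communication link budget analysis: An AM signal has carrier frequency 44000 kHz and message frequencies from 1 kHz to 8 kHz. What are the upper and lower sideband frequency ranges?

Upper sideband (USB) = fc + [fm_low, fm_high] = 44000 + [1, 8] = [44001, 44008] kHz
Lower sideband (LSB) = fc - [fm_high, fm_low] = 44000 - [8, 1] = [43992, 43999] kHz
Total occupied spectrum: 43992 kHz to 44008 kHz (plus carrier at 44000 kHz)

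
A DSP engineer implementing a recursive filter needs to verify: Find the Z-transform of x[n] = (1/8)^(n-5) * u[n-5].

Time-shifting property: if X(z) = Z{x[n]}, then Z{x[n-d]} = z^(-d) * X(z)
X(z) = z/(z - 1/8) for x[n] = (1/8)^n * u[n]
Z{x[n-5]} = z^(-5) * z/(z - 1/8) = z^(-4)/(z - 1/8)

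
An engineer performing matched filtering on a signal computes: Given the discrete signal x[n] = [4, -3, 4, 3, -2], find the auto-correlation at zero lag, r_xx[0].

The auto-correlation at zero lag r_xx[0] equals the signal energy.
r_xx[0] = sum of x[n]^2 = 4^2 + (-3)^2 + 4^2 + 3^2 + (-2)^2
= 16 + 9 + 16 + 9 + 4 = 54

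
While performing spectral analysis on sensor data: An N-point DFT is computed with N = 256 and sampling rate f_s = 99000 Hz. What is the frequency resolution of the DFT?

DFT frequency resolution = f_s / N
= 99000 / 256 = 12375/32 Hz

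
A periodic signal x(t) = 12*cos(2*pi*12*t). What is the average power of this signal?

Average power of A*cos(wt) is A^2/2.
P = 12^2 / 2 = 144/2 = 72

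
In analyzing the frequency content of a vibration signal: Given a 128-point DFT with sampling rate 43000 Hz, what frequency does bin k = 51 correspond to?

The frequency of DFT bin k is: f_k = k * f_s / N
f_51 = 51 * 43000 / 128 = 274125/16 Hz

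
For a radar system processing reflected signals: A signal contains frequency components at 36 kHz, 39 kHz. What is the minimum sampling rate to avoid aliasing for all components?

The highest frequency component is f_max = 39 kHz.
Nyquist rate = 2 * f_max = 2 * 39 kHz = 78 kHz.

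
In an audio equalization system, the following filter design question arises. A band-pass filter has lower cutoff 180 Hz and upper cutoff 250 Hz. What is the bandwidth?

Bandwidth = f_high - f_low
= 250 Hz - 180 Hz = 70 Hz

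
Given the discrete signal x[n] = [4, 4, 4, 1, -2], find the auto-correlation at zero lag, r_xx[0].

The auto-correlation at zero lag r_xx[0] equals the signal energy.
r_xx[0] = sum of x[n]^2 = 4^2 + 4^2 + 4^2 + 1^2 + (-2)^2
= 16 + 16 + 16 + 1 + 4 = 53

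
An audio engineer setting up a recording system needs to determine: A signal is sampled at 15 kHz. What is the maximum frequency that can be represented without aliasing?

The maximum frequency that can be represented without aliasing
is the Nyquist frequency: f_max = f_s / 2 = 15 kHz / 2 = 15/2 kHz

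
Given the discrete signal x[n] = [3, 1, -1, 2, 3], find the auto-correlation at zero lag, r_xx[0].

The auto-correlation at zero lag r_xx[0] equals the signal energy.
r_xx[0] = sum of x[n]^2 = 3^2 + 1^2 + (-1)^2 + 2^2 + 3^2
= 9 + 1 + 1 + 4 + 9 = 24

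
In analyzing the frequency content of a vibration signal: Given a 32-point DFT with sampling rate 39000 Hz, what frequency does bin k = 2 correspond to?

The frequency of DFT bin k is: f_k = k * f_s / N
f_2 = 2 * 39000 / 32 = 4875/2 Hz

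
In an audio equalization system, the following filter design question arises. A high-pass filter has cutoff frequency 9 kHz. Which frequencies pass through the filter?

A high-pass filter passes all frequencies above the cutoff frequency 9 kHz and attenuates lower frequencies.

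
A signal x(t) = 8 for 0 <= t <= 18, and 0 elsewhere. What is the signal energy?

Energy = integral of |x(t)|^2 dt over the signal duration
= 8^2 * 18 = 64 * 18 = 1152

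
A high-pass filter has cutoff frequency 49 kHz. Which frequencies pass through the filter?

A high-pass filter passes all frequencies above the cutoff frequency 49 kHz and attenuates lower frequencies.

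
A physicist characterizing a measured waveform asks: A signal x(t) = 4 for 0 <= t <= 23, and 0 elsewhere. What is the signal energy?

Energy = integral of |x(t)|^2 dt over the signal duration
= 4^2 * 23 = 16 * 23 = 368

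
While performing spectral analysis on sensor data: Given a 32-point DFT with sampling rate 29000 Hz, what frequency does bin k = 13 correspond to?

The frequency of DFT bin k is: f_k = k * f_s / N
f_13 = 13 * 29000 / 32 = 47125/4 Hz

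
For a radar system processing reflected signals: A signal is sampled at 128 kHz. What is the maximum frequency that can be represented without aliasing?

The maximum frequency that can be represented without aliasing
is the Nyquist frequency: f_max = f_s / 2 = 128 kHz / 2 = 64 kHz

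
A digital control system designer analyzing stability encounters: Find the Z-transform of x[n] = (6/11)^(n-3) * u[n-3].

Time-shifting property: if X(z) = Z{x[n]}, then Z{x[n-d]} = z^(-d) * X(z)
X(z) = z/(z - 6/11) for x[n] = (6/11)^n * u[n]
Z{x[n-3]} = z^(-3) * z/(z - 6/11) = z^(-2)/(z - 6/11)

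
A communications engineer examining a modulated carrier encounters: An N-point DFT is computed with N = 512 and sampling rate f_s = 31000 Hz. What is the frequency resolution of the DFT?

DFT frequency resolution = f_s / N
= 31000 / 512 = 3875/64 Hz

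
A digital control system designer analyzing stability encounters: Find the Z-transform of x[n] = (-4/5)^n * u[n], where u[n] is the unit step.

The Z-transform of a^n * u[n] is z/(z-a) for |z| > |a|.
Here a = -4/5, so X(z) = z/(z - (-4/5)) = 5z/(5z + 4)
ROC: |z| > 4/5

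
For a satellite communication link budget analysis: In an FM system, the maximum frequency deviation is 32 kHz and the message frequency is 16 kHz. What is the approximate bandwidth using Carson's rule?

Carson's rule: BW = 2*(delta_f + f_m)
= 2*(32 + 16) kHz = 96 kHz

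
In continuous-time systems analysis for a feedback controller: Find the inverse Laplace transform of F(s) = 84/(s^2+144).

Standard pair: w/(s^2+w^2) <-> sin(wt)*u(t)
Recognize w^2 = 144, so w = 12; numerator 84 = 7*12.
f(t) = 7*sin(12t)*u(t)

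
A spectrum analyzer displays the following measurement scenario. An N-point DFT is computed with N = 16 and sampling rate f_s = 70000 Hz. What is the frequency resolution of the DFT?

DFT frequency resolution = f_s / N
= 70000 / 16 = 4375 Hz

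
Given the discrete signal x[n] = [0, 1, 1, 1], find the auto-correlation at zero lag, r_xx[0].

The auto-correlation at zero lag r_xx[0] equals the signal energy.
r_xx[0] = sum of x[n]^2 = 0^2 + 1^2 + 1^2 + 1^2
= 0 + 1 + 1 + 1 = 3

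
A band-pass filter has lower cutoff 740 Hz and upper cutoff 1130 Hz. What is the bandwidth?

Bandwidth = f_high - f_low
= 1130 Hz - 740 Hz = 390 Hz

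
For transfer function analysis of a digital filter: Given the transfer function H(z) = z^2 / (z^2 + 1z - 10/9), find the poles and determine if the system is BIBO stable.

Poles are roots of the denominator: z^2 + 1z - 10/9 = 0.
Quadratic formula: z = [-(1) +/- sqrt((1)^2 - 4*(-10/9))] / 2
Discriminant = 1 + 40/9 = 49/9; sqrt = 7/3.
z = (-1 +/- 7/3) / 2 => z = 2/3 or z = -5/3.
|p1| = 5/3, |p2| = 2/3.
For BIBO stability, all poles must lie inside the unit circle (|p| < 1).
System is UNSTABLE since at least one |p| >= 1.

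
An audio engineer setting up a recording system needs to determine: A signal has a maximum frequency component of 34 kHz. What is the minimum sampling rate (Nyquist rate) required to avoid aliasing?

By the Nyquist-Shannon sampling theorem,
the minimum sampling rate (Nyquist rate) must be at least 2 * f_max.
Nyquist rate = 2 * 34 kHz = 68 kHz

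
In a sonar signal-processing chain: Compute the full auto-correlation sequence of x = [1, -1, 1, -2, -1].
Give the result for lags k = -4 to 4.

r_xx[k] = sum_m x[m]*x[m+k], indexed from 0, for k = -4 to 4:
  r_xx[-4] = x[4]*x[0] = -1
  r_xx[-3] = x[3]*x[0] + x[4]*x[1] = -1
  r_xx[-2] = x[2]*x[0] + x[3]*x[1] + x[4]*x[2] = 2
  r_xx[-1] = x[1]*x[0] + x[2]*x[1] + x[3]*x[2] + x[4]*x[3] = -2
  r_xx[0] = x[0]*x[0] + x[1]*x[1] + x[2]*x[2] + x[3]*x[3] + x[4]*x[4] = 8
  r_xx[1] = x[0]*x[1] + x[1]*x[2] + x[2]*x[3] + x[3]*x[4] = -2
  r_xx[2] = x[0]*x[2] + x[1]*x[3] + x[2]*x[4] = 2
  r_xx[3] = x[0]*x[3] + x[1]*x[4] = -1
  r_xx[4] = x[0]*x[4] = -1
r_xx = [-1, -1, 2, -2, 8, -2, 2, -1, -1]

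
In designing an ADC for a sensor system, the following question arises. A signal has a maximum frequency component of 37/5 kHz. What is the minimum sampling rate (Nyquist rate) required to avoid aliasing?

By the Nyquist-Shannon sampling theorem,
the minimum sampling rate (Nyquist rate) must be at least 2 * f_max.
Nyquist rate = 2 * 37/5 kHz = 74/5 kHz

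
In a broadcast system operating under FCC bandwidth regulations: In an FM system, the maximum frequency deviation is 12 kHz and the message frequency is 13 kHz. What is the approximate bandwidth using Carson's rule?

Carson's rule: BW = 2*(delta_f + f_m)
= 2*(12 + 13) kHz = 50 kHz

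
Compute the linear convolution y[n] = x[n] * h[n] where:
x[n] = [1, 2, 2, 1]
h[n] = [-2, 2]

y[n] = sum_k x[k]*h[n-k]. Output length = len(x) + len(h) - 1 = 4 + 2 - 1 = 5.
y[0] = 1*-2 = -2
y[1] = 2*-2 + 1*2 = -2
y[2] = 2*-2 + 2*2 = 0
y[3] = 1*-2 + 2*2 = 2
y[4] = 1*2 = 2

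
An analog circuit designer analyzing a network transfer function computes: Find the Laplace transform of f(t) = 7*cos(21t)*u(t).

Standard pair: cos(wt)*u(t) <-> s/(s^2+w^2)
With w = 21: L{7*cos(21t)*u(t)} = 7s/(s^2+441)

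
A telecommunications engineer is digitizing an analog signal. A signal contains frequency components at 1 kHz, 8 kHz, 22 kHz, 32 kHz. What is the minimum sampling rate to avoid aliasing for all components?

The highest frequency component is f_max = 32 kHz.
Nyquist rate = 2 * f_max = 2 * 32 kHz = 64 kHz.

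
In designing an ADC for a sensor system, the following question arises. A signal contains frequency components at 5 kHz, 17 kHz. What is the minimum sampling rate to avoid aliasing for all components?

The highest frequency component is f_max = 17 kHz.
Nyquist rate = 2 * f_max = 2 * 17 kHz = 34 kHz.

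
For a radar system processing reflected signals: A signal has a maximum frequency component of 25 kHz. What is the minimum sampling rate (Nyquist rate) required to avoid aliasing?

By the Nyquist-Shannon sampling theorem,
the minimum sampling rate (Nyquist rate) must be at least 2 * f_max.
Nyquist rate = 2 * 25 kHz = 50 kHz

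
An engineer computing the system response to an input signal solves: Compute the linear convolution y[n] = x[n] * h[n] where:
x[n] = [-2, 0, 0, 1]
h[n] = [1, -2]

y[n] = sum_k x[k]*h[n-k]. Output length = len(x) + len(h) - 1 = 4 + 2 - 1 = 5.
y[0] = -2*1 = -2
y[1] = 0*1 + -2*-2 = 4
y[2] = 0*1 + 0*-2 = 0
y[3] = 1*1 + 0*-2 = 1
y[4] = 1*-2 = -2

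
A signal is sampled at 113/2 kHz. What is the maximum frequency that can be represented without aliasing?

The maximum frequency that can be represented without aliasing
is the Nyquist frequency: f_max = f_s / 2 = 113/2 kHz / 2 = 113/4 kHz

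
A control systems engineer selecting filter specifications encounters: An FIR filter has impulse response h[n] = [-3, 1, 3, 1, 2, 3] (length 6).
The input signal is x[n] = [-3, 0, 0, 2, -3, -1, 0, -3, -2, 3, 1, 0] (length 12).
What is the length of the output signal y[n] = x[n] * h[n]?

For linear convolution, the output length is:
len(y) = len(x) + len(h) - 1 = 12 + 6 - 1 = 17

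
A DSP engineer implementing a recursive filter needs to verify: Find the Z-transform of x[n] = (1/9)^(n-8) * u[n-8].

Time-shifting property: if X(z) = Z{x[n]}, then Z{x[n-d]} = z^(-d) * X(z)
X(z) = z/(z - 1/9) for x[n] = (1/9)^n * u[n]
Z{x[n-8]} = z^(-8) * z/(z - 1/9) = z^(-7)/(z - 1/9)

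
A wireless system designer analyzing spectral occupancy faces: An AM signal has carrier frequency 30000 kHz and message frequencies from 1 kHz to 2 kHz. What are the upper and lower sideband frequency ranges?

Upper sideband (USB) = fc + [fm_low, fm_high] = 30000 + [1, 2] = [30001, 30002] kHz
Lower sideband (LSB) = fc - [fm_high, fm_low] = 30000 - [2, 1] = [29998, 29999] kHz
Total occupied spectrum: 29998 kHz to 30002 kHz (plus carrier at 30000 kHz)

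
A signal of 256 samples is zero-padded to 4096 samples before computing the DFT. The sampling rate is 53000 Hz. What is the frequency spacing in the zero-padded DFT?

Original DFT: N = 256, resolution = f_s/N = 53000/256 = 6625/32 Hz
Zero-padded DFT: N = 4096, resolution = f_s/N = 53000/4096 = 6625/512 Hz
Zero-padding interpolates the spectrum (finer frequency grid)
but does NOT improve the true spectral resolution (ability to resolve close frequencies).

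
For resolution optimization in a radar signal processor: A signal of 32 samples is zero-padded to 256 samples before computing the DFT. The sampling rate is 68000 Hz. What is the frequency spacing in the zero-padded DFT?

Original DFT: N = 32, resolution = f_s/N = 68000/32 = 2125 Hz
Zero-padded DFT: N = 256, resolution = f_s/N = 68000/256 = 2125/8 Hz
Zero-padding interpolates the spectrum (finer frequency grid)
but does NOT improve the true spectral resolution (ability to resolve close frequencies).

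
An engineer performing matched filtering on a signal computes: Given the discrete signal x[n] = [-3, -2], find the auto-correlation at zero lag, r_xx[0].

The auto-correlation at zero lag r_xx[0] equals the signal energy.
r_xx[0] = sum of x[n]^2 = (-3)^2 + (-2)^2
= 9 + 4 = 13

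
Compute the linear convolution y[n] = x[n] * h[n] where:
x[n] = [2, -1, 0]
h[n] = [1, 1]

y[n] = sum_k x[k]*h[n-k]. Output length = len(x) + len(h) - 1 = 3 + 2 - 1 = 4.
y[0] = 2*1 = 2
y[1] = -1*1 + 2*1 = 1
y[2] = 0*1 + -1*1 = -1
y[3] = 0*1 = 0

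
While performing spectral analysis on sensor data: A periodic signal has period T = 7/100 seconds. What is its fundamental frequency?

The fundamental frequency is the reciprocal of the period.
f = 1/T = 1/(7/100) = 100/7 Hz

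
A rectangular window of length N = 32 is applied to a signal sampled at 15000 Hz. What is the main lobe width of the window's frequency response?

For a rectangular window of length N,
the main lobe width in frequency is 2*f_s/N.
= 2*15000/32 = 1875/2 Hz
This determines the minimum frequency separation for resolving two sinusoids.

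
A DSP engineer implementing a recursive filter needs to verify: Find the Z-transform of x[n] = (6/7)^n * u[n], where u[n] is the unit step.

The Z-transform of a^n * u[n] is z/(z-a) for |z| > |a|.
Here a = 6/7, so X(z) = z/(z - (6/7)) = 7z/(7z - 6)
ROC: |z| > 6/7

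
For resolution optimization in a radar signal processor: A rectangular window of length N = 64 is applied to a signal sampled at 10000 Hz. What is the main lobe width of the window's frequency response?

For a rectangular window of length N,
the main lobe width in frequency is 2*f_s/N.
= 2*10000/64 = 625/2 Hz
This determines the minimum frequency separation for resolving two sinusoids.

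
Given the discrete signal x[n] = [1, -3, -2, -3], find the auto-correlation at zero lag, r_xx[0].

The auto-correlation at zero lag r_xx[0] equals the signal energy.
r_xx[0] = sum of x[n]^2 = 1^2 + (-3)^2 + (-2)^2 + (-3)^2
= 1 + 9 + 4 + 9 = 23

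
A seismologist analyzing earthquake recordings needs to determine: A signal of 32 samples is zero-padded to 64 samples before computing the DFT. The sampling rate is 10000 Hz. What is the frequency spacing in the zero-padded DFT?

Original DFT: N = 32, resolution = f_s/N = 10000/32 = 625/2 Hz
Zero-padded DFT: N = 64, resolution = f_s/N = 10000/64 = 625/4 Hz
Zero-padding interpolates the spectrum (finer frequency grid)
but does NOT improve the true spectral resolution (ability to resolve close frequencies).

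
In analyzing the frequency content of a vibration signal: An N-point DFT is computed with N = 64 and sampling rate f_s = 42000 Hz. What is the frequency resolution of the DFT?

DFT frequency resolution = f_s / N
= 42000 / 64 = 2625/4 Hz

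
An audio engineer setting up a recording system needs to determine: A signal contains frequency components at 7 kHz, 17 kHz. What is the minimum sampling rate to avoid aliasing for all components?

The highest frequency component is f_max = 17 kHz.
Nyquist rate = 2 * f_max = 2 * 17 kHz = 34 kHz.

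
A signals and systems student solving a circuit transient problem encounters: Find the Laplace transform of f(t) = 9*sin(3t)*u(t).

Standard pair: sin(wt)*u(t) <-> w/(s^2+w^2)
With w = 3: L{9*sin(3t)*u(t)} = 27/(s^2+9)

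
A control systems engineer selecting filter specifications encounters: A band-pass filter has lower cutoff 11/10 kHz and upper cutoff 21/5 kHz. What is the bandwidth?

Bandwidth = f_high - f_low
= 21/5 kHz - 11/10 kHz = 31/10 kHz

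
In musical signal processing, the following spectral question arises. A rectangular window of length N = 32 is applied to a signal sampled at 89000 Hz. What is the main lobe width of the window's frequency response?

For a rectangular window of length N,
the main lobe width in frequency is 2*f_s/N.
= 2*89000/32 = 11125/2 Hz
This determines the minimum frequency separation for resolving two sinusoids.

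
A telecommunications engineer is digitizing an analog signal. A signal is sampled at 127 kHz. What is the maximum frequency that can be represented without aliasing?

The maximum frequency that can be represented without aliasing
is the Nyquist frequency: f_max = f_s / 2 = 127 kHz / 2 = 127/2 kHz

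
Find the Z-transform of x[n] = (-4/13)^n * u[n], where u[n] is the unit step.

The Z-transform of a^n * u[n] is z/(z-a) for |z| > |a|.
Here a = -4/13, so X(z) = z/(z - (-4/13)) = 13z/(13z + 4)
ROC: |z| > 4/13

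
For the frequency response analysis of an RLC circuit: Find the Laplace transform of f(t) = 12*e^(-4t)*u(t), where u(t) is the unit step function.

Standard Laplace transform pair:
e^(-at)*u(t) <-> 1/(s+a)
With a = 4: L{12*e^(-4t)*u(t)} = 12/(s+4), ROC: Re(s) > -4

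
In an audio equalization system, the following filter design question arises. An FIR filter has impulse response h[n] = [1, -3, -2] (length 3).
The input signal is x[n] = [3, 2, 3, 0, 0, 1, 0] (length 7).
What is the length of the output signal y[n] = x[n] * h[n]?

For linear convolution, the output length is:
len(y) = len(x) + len(h) - 1 = 7 + 3 - 1 = 9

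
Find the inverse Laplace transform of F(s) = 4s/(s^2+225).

Standard pair: s/(s^2+w^2) <-> cos(wt)*u(t)
With k=4, w=15: f(t) = 4*cos(15t)*u(t)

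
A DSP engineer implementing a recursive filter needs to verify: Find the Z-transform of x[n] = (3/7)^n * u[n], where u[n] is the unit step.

The Z-transform of a^n * u[n] is z/(z-a) for |z| > |a|.
Here a = 3/7, so X(z) = z/(z - (3/7)) = 7z/(7z - 3)
ROC: |z| > 3/7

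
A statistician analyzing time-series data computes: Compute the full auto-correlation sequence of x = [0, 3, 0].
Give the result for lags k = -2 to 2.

r_xx[k] = sum_m x[m]*x[m+k], indexed from 0, for k = -2 to 2:
  r_xx[-2] = x[2]*x[0] = 0
  r_xx[-1] = x[1]*x[0] + x[2]*x[1] = 0
  r_xx[0] = x[0]*x[0] + x[1]*x[1] + x[2]*x[2] = 9
  r_xx[1] = x[0]*x[1] + x[1]*x[2] = 0
  r_xx[2] = x[0]*x[2] = 0
r_xx = [0, 0, 9, 0, 0]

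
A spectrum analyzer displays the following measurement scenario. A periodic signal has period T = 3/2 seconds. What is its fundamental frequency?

The fundamental frequency is the reciprocal of the period.
f = 1/T = 1/(3/2) = 2/3 Hz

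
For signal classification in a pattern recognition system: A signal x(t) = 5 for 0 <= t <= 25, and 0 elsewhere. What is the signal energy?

Energy = integral of |x(t)|^2 dt over the signal duration
= 5^2 * 25 = 25 * 25 = 625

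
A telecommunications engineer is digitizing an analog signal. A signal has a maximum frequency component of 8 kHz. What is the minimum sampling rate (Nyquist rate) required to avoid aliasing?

By the Nyquist-Shannon sampling theorem,
the minimum sampling rate (Nyquist rate) must be at least 2 * f_max.
Nyquist rate = 2 * 8 kHz = 16 kHz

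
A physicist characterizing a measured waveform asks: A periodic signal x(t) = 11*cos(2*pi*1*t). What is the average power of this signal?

Average power of A*cos(wt) is A^2/2.
P = 11^2 / 2 = 121/2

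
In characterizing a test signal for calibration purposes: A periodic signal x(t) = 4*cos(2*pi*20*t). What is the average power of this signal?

Average power of A*cos(wt) is A^2/2.
P = 4^2 / 2 = 16/2 = 8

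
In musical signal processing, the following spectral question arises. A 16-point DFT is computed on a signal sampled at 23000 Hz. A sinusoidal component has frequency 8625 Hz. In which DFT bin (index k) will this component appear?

DFT frequency resolution = f_s/N = 23000/16 = 2875/2 Hz
Bin index k = f_signal / resolution = 8625 / 2875/2 = 6
The signal frequency 8625 Hz falls in DFT bin k = 6.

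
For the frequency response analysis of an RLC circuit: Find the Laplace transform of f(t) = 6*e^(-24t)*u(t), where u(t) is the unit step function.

Standard Laplace transform pair:
e^(-at)*u(t) <-> 1/(s+a)
With a = 24: L{6*e^(-24t)*u(t)} = 6/(s+24), ROC: Re(s) > -24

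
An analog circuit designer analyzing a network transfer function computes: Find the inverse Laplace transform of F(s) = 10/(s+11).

Standard pair: k/(s+a) <-> k*e^(-at)*u(t)
With k=10, a=11: f(t) = 10*e^(-11t)*u(t)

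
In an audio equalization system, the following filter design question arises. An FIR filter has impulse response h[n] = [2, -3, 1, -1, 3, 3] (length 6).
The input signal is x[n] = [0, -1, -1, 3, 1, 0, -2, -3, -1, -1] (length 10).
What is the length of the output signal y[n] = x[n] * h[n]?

For linear convolution, the output length is:
len(y) = len(x) + len(h) - 1 = 10 + 6 - 1 = 15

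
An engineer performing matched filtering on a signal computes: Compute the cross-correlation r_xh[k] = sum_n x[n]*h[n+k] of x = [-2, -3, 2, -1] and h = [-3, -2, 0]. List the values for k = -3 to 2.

Both sequences indexed from 0 and zero outside their support.
Lags with overlap: k = -3 to 2.
  r_xh[-3] = x[3]*h[0] = 3
  r_xh[-2] = x[2]*h[0] + x[3]*h[1] = -4
  r_xh[-1] = x[1]*h[0] + x[2]*h[1] + x[3]*h[2] = 5
  r_xh[0] = x[0]*h[0] + x[1]*h[1] + x[2]*h[2] = 12
  r_xh[1] = x[0]*h[1] + x[1]*h[2] = 4
  r_xh[2] = x[0]*h[2] = 0
r_xh = [3, -4, 5, 12, 4, 0] (for k = -3, ..., 2)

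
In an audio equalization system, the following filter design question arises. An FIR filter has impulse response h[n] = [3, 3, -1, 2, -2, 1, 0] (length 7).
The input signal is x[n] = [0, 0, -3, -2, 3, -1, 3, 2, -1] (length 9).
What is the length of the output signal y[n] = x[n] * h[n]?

For linear convolution, the output length is:
len(y) = len(x) + len(h) - 1 = 9 + 7 - 1 = 15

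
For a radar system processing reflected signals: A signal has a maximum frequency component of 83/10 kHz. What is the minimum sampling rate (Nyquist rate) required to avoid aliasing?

By the Nyquist-Shannon sampling theorem,
the minimum sampling rate (Nyquist rate) must be at least 2 * f_max.
Nyquist rate = 2 * 83/10 kHz = 83/5 kHz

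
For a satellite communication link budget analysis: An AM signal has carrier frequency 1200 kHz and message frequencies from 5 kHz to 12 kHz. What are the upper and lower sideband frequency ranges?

Upper sideband (USB) = fc + [fm_low, fm_high] = 1200 + [5, 12] = [1205, 1212] kHz
Lower sideband (LSB) = fc - [fm_high, fm_low] = 1200 - [12, 5] = [1188, 1195] kHz
Total occupied spectrum: 1188 kHz to 1212 kHz (plus carrier at 1200 kHz)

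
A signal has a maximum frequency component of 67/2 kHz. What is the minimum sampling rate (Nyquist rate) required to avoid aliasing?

By the Nyquist-Shannon sampling theorem,
the minimum sampling rate (Nyquist rate) must be at least 2 * f_max.
Nyquist rate = 2 * 67/2 kHz = 67 kHz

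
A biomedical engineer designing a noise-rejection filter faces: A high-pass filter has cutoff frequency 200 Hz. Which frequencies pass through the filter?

A high-pass filter passes all frequencies above the cutoff frequency 200 Hz and attenuates lower frequencies.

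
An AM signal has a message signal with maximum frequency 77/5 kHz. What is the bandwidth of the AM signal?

In AM (double-sideband), the bandwidth is twice the message frequency.
BW = 2 * f_m = 2 * 77/5 kHz = 154/5 kHz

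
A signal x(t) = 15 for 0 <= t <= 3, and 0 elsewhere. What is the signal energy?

Energy = integral of |x(t)|^2 dt over the signal duration
= 15^2 * 3 = 225 * 3 = 675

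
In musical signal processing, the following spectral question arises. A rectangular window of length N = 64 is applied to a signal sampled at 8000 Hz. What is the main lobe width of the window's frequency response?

For a rectangular window of length N,
the main lobe width in frequency is 2*f_s/N.
= 2*8000/64 = 250 Hz
This determines the minimum frequency separation for resolving two sinusoids.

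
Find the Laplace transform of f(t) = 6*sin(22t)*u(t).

Standard pair: sin(wt)*u(t) <-> w/(s^2+w^2)
With w = 22: L{6*sin(22t)*u(t)} = 132/(s^2+484)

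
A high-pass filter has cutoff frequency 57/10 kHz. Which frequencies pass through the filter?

A high-pass filter passes all frequencies above the cutoff frequency 57/10 kHz and attenuates lower frequencies.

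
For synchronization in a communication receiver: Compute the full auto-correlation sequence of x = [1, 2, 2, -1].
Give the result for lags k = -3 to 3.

r_xx[k] = sum_m x[m]*x[m+k], indexed from 0, for k = -3 to 3:
  r_xx[-3] = x[3]*x[0] = -1
  r_xx[-2] = x[2]*x[0] + x[3]*x[1] = 0
  r_xx[-1] = x[1]*x[0] + x[2]*x[1] + x[3]*x[2] = 4
  r_xx[0] = x[0]*x[0] + x[1]*x[1] + x[2]*x[2] + x[3]*x[3] = 10
  r_xx[1] = x[0]*x[1] + x[1]*x[2] + x[2]*x[3] = 4
  r_xx[2] = x[0]*x[2] + x[1]*x[3] = 0
  r_xx[3] = x[0]*x[3] = -1
r_xx = [-1, 0, 4, 10, 4, 0, -1]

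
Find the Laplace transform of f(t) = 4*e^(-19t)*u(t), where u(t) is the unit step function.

Standard Laplace transform pair:
e^(-at)*u(t) <-> 1/(s+a)
With a = 19: L{4*e^(-19t)*u(t)} = 4/(s+19), ROC: Re(s) > -19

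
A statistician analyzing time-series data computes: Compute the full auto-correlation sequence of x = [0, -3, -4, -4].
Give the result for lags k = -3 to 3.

r_xx[k] = sum_m x[m]*x[m+k], indexed from 0, for k = -3 to 3:
  r_xx[-3] = x[3]*x[0] = 0
  r_xx[-2] = x[2]*x[0] + x[3]*x[1] = 12
  r_xx[-1] = x[1]*x[0] + x[2]*x[1] + x[3]*x[2] = 28
  r_xx[0] = x[0]*x[0] + x[1]*x[1] + x[2]*x[2] + x[3]*x[3] = 41
  r_xx[1] = x[0]*x[1] + x[1]*x[2] + x[2]*x[3] = 28
  r_xx[2] = x[0]*x[2] + x[1]*x[3] = 12
  r_xx[3] = x[0]*x[3] = 0
r_xx = [0, 12, 28, 41, 28, 12, 0]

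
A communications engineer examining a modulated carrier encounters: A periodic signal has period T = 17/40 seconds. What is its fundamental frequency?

The fundamental frequency is the reciprocal of the period.
f = 1/T = 1/(17/40) = 40/17 Hz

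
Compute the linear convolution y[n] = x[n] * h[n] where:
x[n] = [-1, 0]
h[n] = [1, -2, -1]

y[n] = sum_k x[k]*h[n-k]. Output length = len(x) + len(h) - 1 = 2 + 3 - 1 = 4.
y[0] = -1*1 = -1
y[1] = 0*1 + -1*-2 = 2
y[2] = 0*-2 + -1*-1 = 1
y[3] = 0*-1 = 0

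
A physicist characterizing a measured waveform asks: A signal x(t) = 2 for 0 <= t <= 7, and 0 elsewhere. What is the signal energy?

Energy = integral of |x(t)|^2 dt over the signal duration
= 2^2 * 7 = 4 * 7 = 28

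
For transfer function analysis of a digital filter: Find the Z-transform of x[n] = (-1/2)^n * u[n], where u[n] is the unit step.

The Z-transform of a^n * u[n] is z/(z-a) for |z| > |a|.
Here a = -1/2, so X(z) = z/(z - (-1/2)) = 2z/(2z + 1)
ROC: |z| > 1/2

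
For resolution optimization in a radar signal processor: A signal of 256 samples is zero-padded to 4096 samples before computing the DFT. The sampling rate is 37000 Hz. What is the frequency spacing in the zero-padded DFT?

Original DFT: N = 256, resolution = f_s/N = 37000/256 = 4625/32 Hz
Zero-padded DFT: N = 4096, resolution = f_s/N = 37000/4096 = 4625/512 Hz
Zero-padding interpolates the spectrum (finer frequency grid)
but does NOT improve the true spectral resolution (ability to resolve close frequencies).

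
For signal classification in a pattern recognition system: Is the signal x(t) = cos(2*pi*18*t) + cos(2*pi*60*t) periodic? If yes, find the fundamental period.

f1 = 18 Hz, f2 = 60 Hz
Period T1 = 1/18, T2 = 1/60
Ratio T1/T2 = 60/18, which is rational.
The signal is periodic with fundamental period T = 1/GCD(18,60) = 1/6 s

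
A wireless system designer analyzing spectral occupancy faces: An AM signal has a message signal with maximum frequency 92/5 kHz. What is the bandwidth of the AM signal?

In AM (double-sideband), the bandwidth is twice the message frequency.
BW = 2 * f_m = 2 * 92/5 kHz = 184/5 kHz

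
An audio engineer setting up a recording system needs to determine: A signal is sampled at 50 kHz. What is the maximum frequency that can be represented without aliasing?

The maximum frequency that can be represented without aliasing
is the Nyquist frequency: f_max = f_s / 2 = 50 kHz / 2 = 25 kHz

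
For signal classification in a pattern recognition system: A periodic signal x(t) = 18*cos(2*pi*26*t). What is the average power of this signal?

Average power of A*cos(wt) is A^2/2.
P = 18^2 / 2 = 324/2 = 162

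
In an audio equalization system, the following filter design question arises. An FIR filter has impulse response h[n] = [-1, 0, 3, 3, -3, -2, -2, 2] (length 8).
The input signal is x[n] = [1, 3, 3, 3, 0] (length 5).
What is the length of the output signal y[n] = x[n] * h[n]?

For linear convolution, the output length is:
len(y) = len(x) + len(h) - 1 = 5 + 8 - 1 = 12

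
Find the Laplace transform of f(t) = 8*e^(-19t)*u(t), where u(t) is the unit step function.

Standard Laplace transform pair:
e^(-at)*u(t) <-> 1/(s+a)
With a = 19: L{8*e^(-19t)*u(t)} = 8/(s+19), ROC: Re(s) > -19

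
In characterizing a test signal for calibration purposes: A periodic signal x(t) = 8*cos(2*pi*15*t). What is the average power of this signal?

Average power of A*cos(wt) is A^2/2.
P = 8^2 / 2 = 64/2 = 32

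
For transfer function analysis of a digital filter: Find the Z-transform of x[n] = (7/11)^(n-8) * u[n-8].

Time-shifting property: if X(z) = Z{x[n]}, then Z{x[n-d]} = z^(-d) * X(z)
X(z) = z/(z - 7/11) for x[n] = (7/11)^n * u[n]
Z{x[n-8]} = z^(-8) * z/(z - 7/11) = z^(-7)/(z - 7/11)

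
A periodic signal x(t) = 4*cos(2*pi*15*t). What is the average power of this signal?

Average power of A*cos(wt) is A^2/2.
P = 4^2 / 2 = 16/2 = 8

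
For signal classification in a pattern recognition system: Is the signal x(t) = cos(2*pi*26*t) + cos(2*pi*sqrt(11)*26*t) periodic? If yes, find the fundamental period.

f1 = 26 Hz, f2 = 26*sqrt(11) Hz
Ratio f2/f1 = sqrt(11), which is irrational.
Since the frequency ratio is irrational, no common period exists.
The signal is not periodic.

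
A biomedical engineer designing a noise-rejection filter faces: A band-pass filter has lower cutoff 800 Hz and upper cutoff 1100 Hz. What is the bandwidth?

Bandwidth = f_high - f_low
= 1100 Hz - 800 Hz = 300 Hz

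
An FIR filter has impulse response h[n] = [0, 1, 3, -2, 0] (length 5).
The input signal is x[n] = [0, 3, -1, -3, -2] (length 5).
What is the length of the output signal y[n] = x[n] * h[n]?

For linear convolution, the output length is:
len(y) = len(x) + len(h) - 1 = 5 + 5 - 1 = 9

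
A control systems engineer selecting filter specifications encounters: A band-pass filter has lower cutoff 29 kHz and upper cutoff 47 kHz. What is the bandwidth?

Bandwidth = f_high - f_low
= 47 kHz - 29 kHz = 18 kHz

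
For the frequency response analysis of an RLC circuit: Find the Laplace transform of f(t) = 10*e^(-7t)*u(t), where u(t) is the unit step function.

Standard Laplace transform pair:
e^(-at)*u(t) <-> 1/(s+a)
With a = 7: L{10*e^(-7t)*u(t)} = 10/(s+7), ROC: Re(s) > -7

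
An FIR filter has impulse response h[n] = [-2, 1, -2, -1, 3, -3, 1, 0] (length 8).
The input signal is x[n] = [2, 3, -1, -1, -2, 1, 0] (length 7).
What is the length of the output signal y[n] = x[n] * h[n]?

For linear convolution, the output length is:
len(y) = len(x) + len(h) - 1 = 7 + 8 - 1 = 14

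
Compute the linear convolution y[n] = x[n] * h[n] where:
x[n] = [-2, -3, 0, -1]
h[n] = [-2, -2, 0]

y[n] = sum_k x[k]*h[n-k]. Output length = len(x) + len(h) - 1 = 4 + 3 - 1 = 6.
y[0] = -2*-2 = 4
y[1] = -3*-2 + -2*-2 = 10
y[2] = 0*-2 + -3*-2 + -2*0 = 6
y[3] = -1*-2 + 0*-2 + -3*0 = 2
y[4] = -1*-2 + 0*0 = 2
y[5] = -1*0 = 0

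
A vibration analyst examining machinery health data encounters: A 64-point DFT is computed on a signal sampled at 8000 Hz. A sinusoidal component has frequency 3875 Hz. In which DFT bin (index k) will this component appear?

DFT frequency resolution = f_s/N = 8000/64 = 125 Hz
Bin index k = f_signal / resolution = 3875 / 125 = 31
The signal frequency 3875 Hz falls in DFT bin k = 31.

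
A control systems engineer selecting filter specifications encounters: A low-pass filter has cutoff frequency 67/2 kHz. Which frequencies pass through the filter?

A low-pass filter passes all frequencies below the cutoff frequency 67/2 kHz and attenuates higher frequencies.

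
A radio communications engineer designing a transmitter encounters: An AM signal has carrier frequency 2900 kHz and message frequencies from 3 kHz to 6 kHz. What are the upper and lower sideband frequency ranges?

Upper sideband (USB) = fc + [fm_low, fm_high] = 2900 + [3, 6] = [2903, 2906] kHz
Lower sideband (LSB) = fc - [fm_high, fm_low] = 2900 - [6, 3] = [2894, 2897] kHz
Total occupied spectrum: 2894 kHz to 2906 kHz (plus carrier at 2900 kHz)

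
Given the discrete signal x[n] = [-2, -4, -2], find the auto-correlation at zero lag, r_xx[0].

The auto-correlation at zero lag r_xx[0] equals the signal energy.
r_xx[0] = sum of x[n]^2 = (-2)^2 + (-4)^2 + (-2)^2
= 4 + 16 + 4 = 24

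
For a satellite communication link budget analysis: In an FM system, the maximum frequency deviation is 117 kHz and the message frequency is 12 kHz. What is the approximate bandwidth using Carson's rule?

Carson's rule: BW = 2*(delta_f + f_m)
= 2*(117 + 12) kHz = 258 kHz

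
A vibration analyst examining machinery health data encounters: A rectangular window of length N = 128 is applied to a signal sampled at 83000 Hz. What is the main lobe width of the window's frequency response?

For a rectangular window of length N,
the main lobe width in frequency is 2*f_s/N.
= 2*83000/128 = 10375/8 Hz
This determines the minimum frequency separation for resolving two sinusoids.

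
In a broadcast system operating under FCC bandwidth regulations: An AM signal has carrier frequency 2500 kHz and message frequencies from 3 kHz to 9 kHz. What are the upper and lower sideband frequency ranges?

Upper sideband (USB) = fc + [fm_low, fm_high] = 2500 + [3, 9] = [2503, 2509] kHz
Lower sideband (LSB) = fc - [fm_high, fm_low] = 2500 - [9, 3] = [2491, 2497] kHz
Total occupied spectrum: 2491 kHz to 2509 kHz (plus carrier at 2500 kHz)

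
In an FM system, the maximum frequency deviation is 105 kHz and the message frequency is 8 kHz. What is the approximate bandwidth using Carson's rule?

Carson's rule: BW = 2*(delta_f + f_m)
= 2*(105 + 8) kHz = 226 kHz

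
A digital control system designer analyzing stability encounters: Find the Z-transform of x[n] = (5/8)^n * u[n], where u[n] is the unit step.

The Z-transform of a^n * u[n] is z/(z-a) for |z| > |a|.
Here a = 5/8, so X(z) = z/(z - (5/8)) = 8z/(8z - 5)
ROC: |z| > 5/8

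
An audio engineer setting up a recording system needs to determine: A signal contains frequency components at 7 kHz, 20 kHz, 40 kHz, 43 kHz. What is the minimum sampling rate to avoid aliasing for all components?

The highest frequency component is f_max = 43 kHz.
Nyquist rate = 2 * f_max = 2 * 43 kHz = 86 kHz.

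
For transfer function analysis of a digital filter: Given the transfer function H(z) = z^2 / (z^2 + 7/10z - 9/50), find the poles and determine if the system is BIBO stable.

Poles are roots of the denominator: z^2 + 7/10z - 9/50 = 0.
Quadratic formula: z = [-(7/10) +/- sqrt((7/10)^2 - 4*(-9/50))] / 2
Discriminant = 49/100 + 18/25 = 121/100; sqrt = 11/10.
z = (-7/10 +/- 11/10) / 2 => z = 1/5 or z = -9/10.
|p1| = 9/10, |p2| = 1/5.
For BIBO stability, all poles must lie inside the unit circle (|p| < 1).
System is STABLE since both |p| < 1.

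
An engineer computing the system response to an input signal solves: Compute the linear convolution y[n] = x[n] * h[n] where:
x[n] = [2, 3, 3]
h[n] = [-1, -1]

y[n] = sum_k x[k]*h[n-k]. Output length = len(x) + len(h) - 1 = 3 + 2 - 1 = 4.
y[0] = 2*-1 = -2
y[1] = 3*-1 + 2*-1 = -5
y[2] = 3*-1 + 3*-1 = -6
y[3] = 3*-1 = -3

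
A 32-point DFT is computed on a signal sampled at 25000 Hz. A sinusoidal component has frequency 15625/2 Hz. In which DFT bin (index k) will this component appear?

DFT frequency resolution = f_s/N = 25000/32 = 3125/4 Hz
Bin index k = f_signal / resolution = 15625/2 / 3125/4 = 10
The signal frequency 15625/2 Hz falls in DFT bin k = 10.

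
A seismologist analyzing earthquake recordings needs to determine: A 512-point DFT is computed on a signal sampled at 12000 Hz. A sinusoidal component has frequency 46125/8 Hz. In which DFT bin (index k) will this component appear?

DFT frequency resolution = f_s/N = 12000/512 = 375/16 Hz
Bin index k = f_signal / resolution = 46125/8 / 375/16 = 246
The signal frequency 46125/8 Hz falls in DFT bin k = 246.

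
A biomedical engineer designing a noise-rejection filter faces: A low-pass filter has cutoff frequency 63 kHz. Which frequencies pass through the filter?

A low-pass filter passes all frequencies below the cutoff frequency 63 kHz and attenuates higher frequencies.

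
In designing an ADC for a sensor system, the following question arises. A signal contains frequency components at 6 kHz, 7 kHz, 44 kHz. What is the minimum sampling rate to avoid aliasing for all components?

The highest frequency component is f_max = 44 kHz.
Nyquist rate = 2 * f_max = 2 * 44 kHz = 88 kHz.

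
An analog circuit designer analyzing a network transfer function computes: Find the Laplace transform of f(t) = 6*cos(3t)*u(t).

Standard pair: cos(wt)*u(t) <-> s/(s^2+w^2)
With w = 3: L{6*cos(3t)*u(t)} = 6s/(s^2+9)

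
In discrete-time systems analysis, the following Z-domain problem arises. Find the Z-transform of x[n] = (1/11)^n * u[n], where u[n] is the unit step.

The Z-transform of a^n * u[n] is z/(z-a) for |z| > |a|.
Here a = 1/11, so X(z) = z/(z - (1/11)) = 11z/(11z - 1)
ROC: |z| > 1/11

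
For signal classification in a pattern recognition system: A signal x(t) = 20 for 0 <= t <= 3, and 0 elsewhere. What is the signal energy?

Energy = integral of |x(t)|^2 dt over the signal duration
= 20^2 * 3 = 400 * 3 = 1200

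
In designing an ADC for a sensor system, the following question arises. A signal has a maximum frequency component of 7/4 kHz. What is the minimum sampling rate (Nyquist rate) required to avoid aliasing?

By the Nyquist-Shannon sampling theorem,
the minimum sampling rate (Nyquist rate) must be at least 2 * f_max.
Nyquist rate = 2 * 7/4 kHz = 7/2 kHz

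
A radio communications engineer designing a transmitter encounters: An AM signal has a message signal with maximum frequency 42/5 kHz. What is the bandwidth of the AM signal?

In AM (double-sideband), the bandwidth is twice the message frequency.
BW = 2 * f_m = 2 * 42/5 kHz = 84/5 kHz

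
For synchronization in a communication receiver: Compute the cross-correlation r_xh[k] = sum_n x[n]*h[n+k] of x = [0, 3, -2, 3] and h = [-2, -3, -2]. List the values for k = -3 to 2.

Both sequences indexed from 0 and zero outside their support.
Lags with overlap: k = -3 to 2.
  r_xh[-3] = x[3]*h[0] = -6
  r_xh[-2] = x[2]*h[0] + x[3]*h[1] = -5
  r_xh[-1] = x[1]*h[0] + x[2]*h[1] + x[3]*h[2] = -6
  r_xh[0] = x[0]*h[0] + x[1]*h[1] + x[2]*h[2] = -5
  r_xh[1] = x[0]*h[1] + x[1]*h[2] = -6
  r_xh[2] = x[0]*h[2] = 0
r_xh = [-6, -5, -6, -5, -6, 0] (for k = -3, ..., 2)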